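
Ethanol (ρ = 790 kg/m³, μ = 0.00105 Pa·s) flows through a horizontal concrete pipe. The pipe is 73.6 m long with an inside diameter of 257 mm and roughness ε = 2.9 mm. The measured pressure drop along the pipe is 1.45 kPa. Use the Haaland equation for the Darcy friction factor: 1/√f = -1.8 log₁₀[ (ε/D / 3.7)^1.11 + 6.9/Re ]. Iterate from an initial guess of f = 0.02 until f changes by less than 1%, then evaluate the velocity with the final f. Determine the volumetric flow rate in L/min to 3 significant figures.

Rearranging Darcy-Weisbach: V = √(2·ΔP·D/(f·L·ρ)). With ε/D = 0.0029/0.257 = 0.0113, iterate starting from f = 0.02:
  f = 0.02 → V = √(2·1450·0.257/(0.02·73.6·790)) = 0.8006 m/s; Re = ρVD/μ = 1.548e+05; f → 0.03992
  f = 0.03992 → V = 0.5667 m/s; Re = 1.096e+05; f → 0.04006
Converged (Δf/f < 1%). With the final f = 0.04006: V = √(2·1450·0.257/(0.04006·73.6·790)) = 0.5657 m/s.
Q = V·A = 0.5657·(π/4·0.257²) = 0.02935 m³/s = 1760 L/min.

Q ≈ 1760 L/min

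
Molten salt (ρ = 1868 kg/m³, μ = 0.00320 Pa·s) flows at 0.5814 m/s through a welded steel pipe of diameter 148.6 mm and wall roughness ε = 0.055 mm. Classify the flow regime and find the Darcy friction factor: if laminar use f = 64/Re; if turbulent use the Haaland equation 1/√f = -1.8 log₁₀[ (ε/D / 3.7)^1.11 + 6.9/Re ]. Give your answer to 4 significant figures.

f ≈ 0.02181

Re = ρVD/μ = 1868·0.5814·0.1486/0.0032 = 5.043e+04.
Re > 4000 → turbulent. ε/D = 5.5e-05/0.1486 = 0.00037; Haaland: 1/√f = -1.8 log₁₀[3.63e-05 + 0.000137] = 6.771, so f = 0.02181.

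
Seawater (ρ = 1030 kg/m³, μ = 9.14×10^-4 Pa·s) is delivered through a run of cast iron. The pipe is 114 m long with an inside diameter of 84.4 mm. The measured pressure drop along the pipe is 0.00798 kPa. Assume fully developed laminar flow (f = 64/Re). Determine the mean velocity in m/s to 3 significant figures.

For laminar flow, f = 64/Re with Re = ρVD/μ, so Darcy-Weisbach reduces to ΔP = 32μLV/D². Solving for V: V = ΔP·D²/(32μL) = 7.98·(0.0844)²/(32·0.000914·114) = 0.01705 m/s.
Check: Re = ρVD/μ = 1030·0.01705·0.0844/0.000914 = 1622 < 2300, so the laminar assumption holds.

V ≈ 0.0170 m/s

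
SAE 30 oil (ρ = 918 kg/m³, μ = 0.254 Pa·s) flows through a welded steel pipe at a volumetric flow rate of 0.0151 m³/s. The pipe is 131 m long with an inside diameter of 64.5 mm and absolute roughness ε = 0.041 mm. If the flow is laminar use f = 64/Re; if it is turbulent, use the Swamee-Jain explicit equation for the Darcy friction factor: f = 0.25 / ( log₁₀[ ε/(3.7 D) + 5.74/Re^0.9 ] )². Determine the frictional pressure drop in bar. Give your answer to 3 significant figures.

Cross-sectional area A = πD²/4 = π(0.0645)²/4 = 0.003267 m²; mean velocity V = Q/A = 0.0151/0.003267 = 4.621 m/s.
Reynolds number Re = ρVD/μ = 918 · 4.621 · 0.0645 / 0.254 = 1077.
Re < 2300 → laminar flow, so f = 64/Re = 64/1077 = 0.05941 (the turbulent correlation is not needed).
Darcy-Weisbach: ΔP = f(L/D)(ρV²/2) = 0.05941·(131/0.0645)·(918·4.621²/2) = 0.05941·2031·9803 = 1.183e+06 Pa.
ΔP = 1.183e+06 Pa = 11.8 bar.

ΔP ≈ 11.8 bar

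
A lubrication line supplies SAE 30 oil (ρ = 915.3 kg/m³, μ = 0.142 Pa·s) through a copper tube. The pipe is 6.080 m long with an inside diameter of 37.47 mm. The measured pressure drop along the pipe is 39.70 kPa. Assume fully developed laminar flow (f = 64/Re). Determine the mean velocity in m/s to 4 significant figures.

V ≈ 2.018 m/s

For laminar flow, f = 64/Re with Re = ρVD/μ, so Darcy-Weisbach reduces to ΔP = 32μLV/D². Solving for V: V = ΔP·D²/(32μL) = 3.97e+04·(0.03747)²/(32·0.142·6.08) = 2.018 m/s.
Check: Re = ρVD/μ = 915.3·2.018·0.03747/0.142 = 487.3 < 2300, so the laminar assumption holds.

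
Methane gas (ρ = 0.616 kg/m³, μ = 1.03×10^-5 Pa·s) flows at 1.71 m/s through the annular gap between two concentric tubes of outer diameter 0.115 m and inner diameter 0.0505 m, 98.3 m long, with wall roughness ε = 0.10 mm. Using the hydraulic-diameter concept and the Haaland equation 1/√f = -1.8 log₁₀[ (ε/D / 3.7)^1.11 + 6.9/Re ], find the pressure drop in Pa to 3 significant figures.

Hydraulic diameter D_h = 4A/P = D_o - D_i = 0.115 - 0.0505 = 0.0645 m.
Re = ρVD_h/μ = 0.616·1.71·0.0645/1.03e-05 = 6596.
ε/D_h = 0.0001/0.0645 = 0.00155; Haaland gives 1/√f = -1.8 log₁₀[0.000178+0.00105] = 5.242, so f = 0.03639.
ΔP = f(L/D_h)(ρV²/2) = 0.03639·98.3/0.0645·0.9006 = 49.95 Pa.

ΔP ≈ 50.0 Pa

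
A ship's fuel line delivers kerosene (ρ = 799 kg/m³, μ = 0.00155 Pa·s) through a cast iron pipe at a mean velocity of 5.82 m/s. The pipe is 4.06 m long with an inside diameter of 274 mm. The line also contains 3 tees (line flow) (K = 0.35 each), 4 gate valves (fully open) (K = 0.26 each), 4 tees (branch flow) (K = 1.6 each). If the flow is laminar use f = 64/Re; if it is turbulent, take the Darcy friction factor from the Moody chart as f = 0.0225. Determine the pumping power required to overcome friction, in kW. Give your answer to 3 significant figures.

Reynolds number Re = ρVD/μ = 799 · 5.82 · 0.274 / 0.00155 = 8.22e+05.
Re > 4000 → turbulent; use the Moody-chart value f = 0.0225.
Total minor-loss coefficient ΣK = 3·0.35 + 4·0.26 + 4·1.6 = 8.49.
ΔP = [f·L/D + ΣK]·(ρV²/2) = [0.0225·4.06/0.274 + 8.49]·(799·5.82²/2) = [0.3334 + 8.49]·1.353e+04 = 1.194e+05 Pa.
Q = V·A = 5.82·0.05896 = 0.3432 m³/s.
Pumping power P = QΔP = 0.3432·1.194e+05 = 40970 W = 41.0 kW.

P ≈ 41.0 kW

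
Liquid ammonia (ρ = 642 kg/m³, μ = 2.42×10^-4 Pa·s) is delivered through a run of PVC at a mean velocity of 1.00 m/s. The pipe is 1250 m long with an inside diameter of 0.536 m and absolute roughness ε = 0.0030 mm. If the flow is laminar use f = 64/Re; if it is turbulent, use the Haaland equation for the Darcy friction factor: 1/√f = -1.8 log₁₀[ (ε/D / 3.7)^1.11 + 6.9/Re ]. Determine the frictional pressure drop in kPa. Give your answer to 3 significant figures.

ΔP ≈ 8.27 kPa

Reynolds number Re = ρVD/μ = 642 · 1 · 0.536 / 0.000242 = 1.422e+06.
Re > 4000 → turbulent. Relative roughness ε/D = 3e-06/0.536 = 5.6e-06. Haaland: 1/√f = -1.8 log₁₀[(5.6e-06/3.7)^1.11 + 6.9/1.422e+06] = -1.8 log₁₀[3.46e-07 + 4.85e-06] = 9.511, so f = 0.01105.
Darcy-Weisbach: ΔP = f(L/D)(ρV²/2) = 0.01105·(1250/0.536)·(642·1²/2) = 0.01105·2332·321 = 8275 Pa.
ΔP = 8275 Pa = 8.27 kPa.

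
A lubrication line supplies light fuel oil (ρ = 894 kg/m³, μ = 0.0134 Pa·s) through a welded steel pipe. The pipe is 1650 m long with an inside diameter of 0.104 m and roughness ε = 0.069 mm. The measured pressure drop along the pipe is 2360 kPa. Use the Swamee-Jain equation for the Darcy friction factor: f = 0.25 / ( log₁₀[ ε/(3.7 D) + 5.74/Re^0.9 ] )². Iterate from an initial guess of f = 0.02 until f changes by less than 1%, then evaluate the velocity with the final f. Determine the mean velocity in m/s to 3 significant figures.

V ≈ 3.56 m/s

Rearranging Darcy-Weisbach: V = √(2·ΔP·D/(f·L·ρ)). With ε/D = 6.9e-05/0.104 = 0.000663, iterate starting from f = 0.02:
  f = 0.02 → V = √(2·2.36e+06·0.104/(0.02·1650·894)) = 4.079 m/s; Re = ρVD/μ = 2.83e+04; f → 0.02555
  f = 0.02555 → V = 3.609 m/s; Re = 2.504e+04; f → 0.02616
  f = 0.02616 → V = 3.567 m/s; Re = 2.475e+04; f → 0.02622
Converged (Δf/f < 1%). With the final f = 0.02622: V = √(2·2.36e+06·0.104/(0.02622·1650·894)) = 3.562 m/s.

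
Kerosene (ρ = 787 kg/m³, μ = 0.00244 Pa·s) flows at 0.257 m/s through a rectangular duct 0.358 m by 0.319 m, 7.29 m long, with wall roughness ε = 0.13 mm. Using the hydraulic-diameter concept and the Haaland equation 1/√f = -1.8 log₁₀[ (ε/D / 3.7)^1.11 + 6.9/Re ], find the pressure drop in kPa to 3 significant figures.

ΔP ≈ 0.0138 kPa

Hydraulic diameter D_h = 4A/P = 4·(0.358·0.319)/(2·(0.358+0.319)) = 0.4568/1.354 = 0.3374 m.
Re = ρVD_h/μ = 787·0.257·0.3374/0.00244 = 2.797e+04.
ε/D_h = 0.00013/0.3374 = 0.000385; Haaland gives 1/√f = -1.8 log₁₀[3.8e-05+0.000247] = 6.382, so f = 0.02455.
ΔP = f(L/D_h)(ρV²/2) = 0.02455·7.29/0.3374·25.99 = 13.79 Pa.
ΔP = 0.0138 kPa.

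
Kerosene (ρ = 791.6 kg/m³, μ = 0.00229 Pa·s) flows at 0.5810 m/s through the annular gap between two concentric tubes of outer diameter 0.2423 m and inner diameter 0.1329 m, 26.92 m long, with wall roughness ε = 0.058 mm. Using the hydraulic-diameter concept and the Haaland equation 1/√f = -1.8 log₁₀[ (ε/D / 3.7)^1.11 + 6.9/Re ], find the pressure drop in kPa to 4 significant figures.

ΔP ≈ 0.8605 kPa

Hydraulic diameter D_h = 4A/P = D_o - D_i = 0.2423 - 0.1329 = 0.1094 m.
Re = ρVD_h/μ = 791.6·0.581·0.1094/0.00229 = 2.197e+04.
ε/D_h = 5.8e-05/0.1094 = 0.00053; Haaland gives 1/√f = -1.8 log₁₀[5.41e-05+0.000314] = 6.181, so f = 0.02617.
ΔP = f(L/D_h)(ρV²/2) = 0.02617·26.92/0.1094·133.6 = 860.5 Pa.
ΔP = 0.8605 kPa.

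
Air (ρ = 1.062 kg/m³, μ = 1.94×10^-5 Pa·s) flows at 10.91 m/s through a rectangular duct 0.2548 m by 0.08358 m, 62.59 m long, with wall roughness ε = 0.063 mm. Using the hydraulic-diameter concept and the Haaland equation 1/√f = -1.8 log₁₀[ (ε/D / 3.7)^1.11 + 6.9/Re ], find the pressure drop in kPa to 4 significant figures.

ΔP ≈ 0.6558 kPa

Hydraulic diameter D_h = 4A/P = 4·(0.2548·0.08358)/(2·(0.2548+0.08358)) = 0.08518/0.6768 = 0.1259 m.
Re = ρVD_h/μ = 1.062·10.91·0.1259/1.94e-05 = 7.518e+04.
ε/D_h = 6.3e-05/0.1259 = 0.000501; Haaland gives 1/√f = -1.8 log₁₀[5.08e-05+9.18e-05] = 6.923, so f = 0.02087.
ΔP = f(L/D_h)(ρV²/2) = 0.02087·62.59/0.1259·63.2 = 655.8 Pa.
ΔP = 0.6558 kPa.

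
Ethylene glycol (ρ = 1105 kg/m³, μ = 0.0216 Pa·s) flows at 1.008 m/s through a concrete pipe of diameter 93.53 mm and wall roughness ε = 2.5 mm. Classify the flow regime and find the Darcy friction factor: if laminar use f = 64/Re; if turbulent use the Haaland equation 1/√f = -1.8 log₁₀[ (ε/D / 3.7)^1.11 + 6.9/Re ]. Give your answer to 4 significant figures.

Re = ρVD/μ = 1105·1.008·0.09353/0.0216 = 4823.
Re > 4000 → turbulent. ε/D = 0.0025/0.09353 = 0.0267; Haaland: 1/√f = -1.8 log₁₀[0.0042 + 0.00143] = 4.049, so f = 0.061.

f ≈ 0.06100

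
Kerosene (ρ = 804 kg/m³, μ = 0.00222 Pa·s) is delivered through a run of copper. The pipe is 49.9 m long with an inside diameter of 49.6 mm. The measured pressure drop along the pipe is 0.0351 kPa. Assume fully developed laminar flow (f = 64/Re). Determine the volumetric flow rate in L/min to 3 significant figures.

For laminar flow, f = 64/Re with Re = ρVD/μ, so Darcy-Weisbach reduces to ΔP = 32μLV/D². Solving for V: V = ΔP·D²/(32μL) = 35.1·(0.0496)²/(32·0.00222·49.9) = 0.02436 m/s.
Check: Re = ρVD/μ = 804·0.02436·0.0496/0.00222 = 437.6 < 2300, so the laminar assumption holds.
Q = V·A = 0.02436·(π/4·0.0496²) = 4.707e-05 m³/s = 2.82 L/min.

Q ≈ 2.82 L/min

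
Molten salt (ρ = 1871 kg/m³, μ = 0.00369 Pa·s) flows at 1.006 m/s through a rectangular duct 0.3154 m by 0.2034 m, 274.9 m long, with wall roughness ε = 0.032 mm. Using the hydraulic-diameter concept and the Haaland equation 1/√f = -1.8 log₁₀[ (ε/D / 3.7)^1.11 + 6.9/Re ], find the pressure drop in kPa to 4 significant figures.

Hydraulic diameter D_h = 4A/P = 4·(0.3154·0.2034)/(2·(0.3154+0.2034)) = 0.2566/1.038 = 0.2473 m.
Re = ρVD_h/μ = 1871·1.006·0.2473/0.00369 = 1.262e+05.
ε/D_h = 3.2e-05/0.2473 = 0.000129; Haaland gives 1/√f = -1.8 log₁₀[1.13e-05+5.47e-05] = 7.525, so f = 0.01766.
ΔP = f(L/D_h)(ρV²/2) = 0.01766·274.9/0.2473·946.8 = 1.859e+04 Pa.
ΔP = 18.59 kPa.

ΔP ≈ 18.59 kPa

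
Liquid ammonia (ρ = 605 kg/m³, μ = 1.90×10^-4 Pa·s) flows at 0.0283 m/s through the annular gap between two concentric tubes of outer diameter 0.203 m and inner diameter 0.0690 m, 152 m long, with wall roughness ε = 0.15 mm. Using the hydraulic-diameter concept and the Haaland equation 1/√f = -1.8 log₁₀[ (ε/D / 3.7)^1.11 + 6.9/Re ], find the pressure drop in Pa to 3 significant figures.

ΔP ≈ 8.51 Pa

Hydraulic diameter D_h = 4A/P = D_o - D_i = 0.203 - 0.069 = 0.134 m.
Re = ρVD_h/μ = 605·0.0283·0.134/0.00019 = 1.208e+04.
ε/D_h = 0.00015/0.134 = 0.00112; Haaland gives 1/√f = -1.8 log₁₀[0.000124+0.000571] = 5.684, so f = 0.03095.
ΔP = f(L/D_h)(ρV²/2) = 0.03095·152/0.134·0.2423 = 8.506 Pa.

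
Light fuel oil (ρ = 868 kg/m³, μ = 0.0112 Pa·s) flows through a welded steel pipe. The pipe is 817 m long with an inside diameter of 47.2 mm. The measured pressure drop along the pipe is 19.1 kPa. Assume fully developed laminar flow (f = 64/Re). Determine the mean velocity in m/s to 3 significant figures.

V ≈ 0.145 m/s

For laminar flow, f = 64/Re with Re = ρVD/μ, so Darcy-Weisbach reduces to ΔP = 32μLV/D². Solving for V: V = ΔP·D²/(32μL) = 1.91e+04·(0.0472)²/(32·0.0112·817) = 0.1453 m/s.
Check: Re = ρVD/μ = 868·0.1453·0.0472/0.0112 = 531.6 < 2300, so the laminar assumption holds.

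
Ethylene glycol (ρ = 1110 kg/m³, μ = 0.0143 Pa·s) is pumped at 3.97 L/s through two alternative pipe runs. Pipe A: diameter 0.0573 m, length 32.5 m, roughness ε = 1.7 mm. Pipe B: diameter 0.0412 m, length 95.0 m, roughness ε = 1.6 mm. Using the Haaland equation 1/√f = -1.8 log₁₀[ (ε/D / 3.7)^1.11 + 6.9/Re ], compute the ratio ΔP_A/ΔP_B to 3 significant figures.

Pipe A: V = Q/A = 0.00397/0.002579 = 1.54 m/s; Re = 6848; ε/D = 0.0297; Haaland → f = 0.06138; ΔP_A = f(L/D)(ρV²/2) = 4.58e+04 Pa.
Pipe B: V = Q/A = 0.00397/0.001333 = 2.978 m/s; Re = 9523; ε/D = 0.0388; Haaland → f = 0.06678; ΔP_B = f(L/D)(ρV²/2) = 7.579e+05 Pa.
ΔP_A/ΔP_B = 4.58e+04/7.579e+05 = 0.0604.

ΔP_A/ΔP_B ≈ 0.0604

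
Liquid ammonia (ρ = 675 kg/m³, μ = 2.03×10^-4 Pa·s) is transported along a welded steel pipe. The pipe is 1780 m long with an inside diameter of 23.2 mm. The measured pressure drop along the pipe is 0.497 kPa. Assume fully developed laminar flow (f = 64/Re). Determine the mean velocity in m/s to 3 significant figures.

For laminar flow, f = 64/Re with Re = ρVD/μ, so Darcy-Weisbach reduces to ΔP = 32μLV/D². Solving for V: V = ΔP·D²/(32μL) = 497·(0.0232)²/(32·0.000203·1780) = 0.02313 m/s.
Check: Re = ρVD/μ = 675·0.02313·0.0232/0.000203 = 1785 < 2300, so the laminar assumption holds.

V ≈ 0.0231 m/s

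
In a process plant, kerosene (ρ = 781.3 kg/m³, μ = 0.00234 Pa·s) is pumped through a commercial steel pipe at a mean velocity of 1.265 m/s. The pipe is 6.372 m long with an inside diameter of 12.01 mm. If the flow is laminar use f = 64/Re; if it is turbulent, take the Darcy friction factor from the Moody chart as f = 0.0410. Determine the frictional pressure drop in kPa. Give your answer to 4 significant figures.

Reynolds number Re = ρVD/μ = 781.3 · 1.265 · 0.01201 / 0.00234 = 5073.
Re > 4000 → turbulent; use the Moody-chart value f = 0.0410.
Darcy-Weisbach: ΔP = f(L/D)(ρV²/2) = 0.041·(6.372/0.01201)·(781.3·1.265²/2) = 0.041·530.6·625.1 = 1.36e+04 Pa.
ΔP = 1.36e+04 Pa = 13.60 kPa.

ΔP ≈ 13.60 kPa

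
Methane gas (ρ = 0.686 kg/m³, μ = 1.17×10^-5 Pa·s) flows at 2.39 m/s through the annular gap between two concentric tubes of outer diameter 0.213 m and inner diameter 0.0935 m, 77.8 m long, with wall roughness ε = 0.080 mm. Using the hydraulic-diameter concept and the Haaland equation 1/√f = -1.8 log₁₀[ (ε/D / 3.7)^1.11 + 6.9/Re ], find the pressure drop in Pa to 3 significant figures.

ΔP ≈ 35.8 Pa

Hydraulic diameter D_h = 4A/P = D_o - D_i = 0.213 - 0.0935 = 0.1195 m.
Re = ρVD_h/μ = 0.686·2.39·0.1195/1.17e-05 = 1.675e+04.
ε/D_h = 8e-05/0.1195 = 0.000669; Haaland gives 1/√f = -1.8 log₁₀[7.01e-05+0.000412] = 5.97, so f = 0.02806.
ΔP = f(L/D_h)(ρV²/2) = 0.02806·77.8/0.1195·1.959 = 35.79 Pa.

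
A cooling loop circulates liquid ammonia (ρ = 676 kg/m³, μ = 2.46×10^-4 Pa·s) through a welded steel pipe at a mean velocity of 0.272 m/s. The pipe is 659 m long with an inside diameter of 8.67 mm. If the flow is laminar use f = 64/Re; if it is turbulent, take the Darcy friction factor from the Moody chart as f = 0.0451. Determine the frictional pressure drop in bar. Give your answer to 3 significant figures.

ΔP ≈ 0.857 bar

Reynolds number Re = ρVD/μ = 676 · 0.272 · 0.00867 / 0.000246 = 6480.
Re > 4000 → turbulent; use the Moody-chart value f = 0.0451.
Darcy-Weisbach: ΔP = f(L/D)(ρV²/2) = 0.0451·(659/0.00867)·(676·0.272²/2) = 0.0451·7.601e+04·25.01 = 8.572e+04 Pa.
ΔP = 8.572e+04 Pa = 0.857 bar.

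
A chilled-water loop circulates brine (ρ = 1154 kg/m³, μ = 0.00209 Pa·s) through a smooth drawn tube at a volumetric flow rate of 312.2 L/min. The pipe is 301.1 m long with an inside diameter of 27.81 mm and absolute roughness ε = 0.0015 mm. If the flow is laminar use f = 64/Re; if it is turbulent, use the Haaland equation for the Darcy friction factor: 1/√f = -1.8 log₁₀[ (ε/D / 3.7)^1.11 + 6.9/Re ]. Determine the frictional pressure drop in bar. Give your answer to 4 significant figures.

ΔP ≈ 78.48 bar

Q = 312.2 L/min = 312.2/60000 = 0.005203 m³/s.
Cross-sectional area A = πD²/4 = π(0.02781)²/4 = 0.0006074 m²; mean velocity V = Q/A = 0.005203/0.0006074 = 8.566 m/s.
Reynolds number Re = ρVD/μ = 1154 · 8.566 · 0.02781 / 0.00209 = 1.315e+05.
Re > 4000 → turbulent. Relative roughness ε/D = 1.5e-06/0.02781 = 5.39e-05. Haaland: 1/√f = -1.8 log₁₀[(5.39e-05/3.7)^1.11 + 6.9/1.315e+05] = -1.8 log₁₀[4.28e-06 + 5.25e-05] = 7.643, so f = 0.01712.
Darcy-Weisbach: ΔP = f(L/D)(ρV²/2) = 0.01712·(301.1/0.02781)·(1154·8.566²/2) = 0.01712·1.083e+04·4.234e+04 = 7.848e+06 Pa.
ΔP = 7.848e+06 Pa = 78.48 bar.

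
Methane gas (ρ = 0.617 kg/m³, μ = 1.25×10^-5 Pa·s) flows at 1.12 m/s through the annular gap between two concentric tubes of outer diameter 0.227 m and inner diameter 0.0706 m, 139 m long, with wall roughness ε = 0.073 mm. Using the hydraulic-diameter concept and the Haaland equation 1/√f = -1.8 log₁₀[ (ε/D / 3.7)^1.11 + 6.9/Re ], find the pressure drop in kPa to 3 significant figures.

Hydraulic diameter D_h = 4A/P = D_o - D_i = 0.227 - 0.0706 = 0.1564 m.
Re = ρVD_h/μ = 0.617·1.12·0.1564/1.25e-05 = 8646.
ε/D_h = 7.3e-05/0.1564 = 0.000467; Haaland gives 1/√f = -1.8 log₁₀[4.7e-05+0.000798] = 5.532, so f = 0.03268.
ΔP = f(L/D_h)(ρV²/2) = 0.03268·139/0.1564·0.387 = 11.24 Pa.
ΔP = 0.0112 kPa.

ΔP ≈ 0.0112 kPa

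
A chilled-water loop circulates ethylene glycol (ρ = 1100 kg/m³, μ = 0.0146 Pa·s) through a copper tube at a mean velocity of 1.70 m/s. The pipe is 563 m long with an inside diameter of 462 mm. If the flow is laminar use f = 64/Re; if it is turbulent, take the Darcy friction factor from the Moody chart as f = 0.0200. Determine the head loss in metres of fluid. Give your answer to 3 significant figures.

Reynolds number Re = ρVD/μ = 1100 · 1.7 · 0.462 / 0.0146 = 5.917e+04.
Re > 4000 → turbulent; use the Moody-chart value f = 0.0200.
Darcy-Weisbach: ΔP = f(L/D)(ρV²/2) = 0.02·(563/0.462)·(1100·1.7²/2) = 0.02·1219·1590 = 3.874e+04 Pa.
Head loss h_f = ΔP/(ρg) = 3.874e+04/(1100·9.81) = 3.59 m.

h_f ≈ 3.59 m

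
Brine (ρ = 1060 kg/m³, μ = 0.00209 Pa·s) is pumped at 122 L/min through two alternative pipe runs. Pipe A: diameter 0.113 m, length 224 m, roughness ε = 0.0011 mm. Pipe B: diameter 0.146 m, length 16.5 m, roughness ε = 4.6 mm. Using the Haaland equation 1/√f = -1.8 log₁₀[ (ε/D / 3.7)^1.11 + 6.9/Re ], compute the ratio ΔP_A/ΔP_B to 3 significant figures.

ΔP_A/ΔP_B ≈ 23.5

Pipe A: V = Q/A = 0.002033/0.01003 = 0.2028 m/s; Re = 1.162e+04; ε/D = 9.73e-06; Haaland → f = 0.02966; ΔP_A = f(L/D)(ρV²/2) = 1281 Pa.
Pipe B: V = Q/A = 0.002033/0.01674 = 0.1215 m/s; Re = 8993; ε/D = 0.0315; Haaland → f = 0.06173; ΔP_B = f(L/D)(ρV²/2) = 54.55 Pa.
ΔP_A/ΔP_B = 1281/54.55 = 23.5.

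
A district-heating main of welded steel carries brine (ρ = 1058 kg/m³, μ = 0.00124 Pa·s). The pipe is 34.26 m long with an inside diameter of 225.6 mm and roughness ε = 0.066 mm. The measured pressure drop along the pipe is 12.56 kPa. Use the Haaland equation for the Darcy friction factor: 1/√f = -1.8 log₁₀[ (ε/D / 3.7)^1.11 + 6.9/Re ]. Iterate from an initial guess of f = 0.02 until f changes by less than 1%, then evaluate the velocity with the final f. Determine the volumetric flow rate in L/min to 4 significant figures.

Q ≈ 7518 L/min

Rearranging Darcy-Weisbach: V = √(2·ΔP·D/(f·L·ρ)). With ε/D = 6.6e-05/0.2256 = 0.000293, iterate starting from f = 0.02:
  f = 0.02 → V = √(2·1.256e+04·0.2256/(0.02·34.26·1058)) = 2.796 m/s; Re = ρVD/μ = 5.382e+05; f → 0.01602
  f = 0.01602 → V = 3.124 m/s; Re = 6.013e+05; f → 0.01591
Converged (Δf/f < 1%). With the final f = 0.01591: V = √(2·1.256e+04·0.2256/(0.01591·34.26·1058)) = 3.134 m/s.
Q = V·A = 3.134·(π/4·0.2256²) = 0.1253 m³/s = 7518 L/min.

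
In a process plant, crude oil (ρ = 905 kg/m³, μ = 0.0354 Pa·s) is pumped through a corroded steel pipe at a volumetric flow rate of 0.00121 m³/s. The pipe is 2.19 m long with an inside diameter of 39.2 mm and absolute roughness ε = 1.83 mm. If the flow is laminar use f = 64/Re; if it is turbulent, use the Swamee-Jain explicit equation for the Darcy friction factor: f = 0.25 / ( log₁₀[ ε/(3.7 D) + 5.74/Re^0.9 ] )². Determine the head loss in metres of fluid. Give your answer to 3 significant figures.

h_f ≈ 0.182 m

Cross-sectional area A = πD²/4 = π(0.0392)²/4 = 0.001207 m²; mean velocity V = Q/A = 0.00121/0.001207 = 1.003 m/s.
Reynolds number Re = ρVD/μ = 905 · 1.003 · 0.0392 / 0.0354 = 1005.
Re < 2300 → laminar flow, so f = 64/Re = 64/1005 = 0.0637 (the turbulent correlation is not needed).
Darcy-Weisbach: ΔP = f(L/D)(ρV²/2) = 0.0637·(2.19/0.0392)·(905·1.003²/2) = 0.0637·55.87·454.8 = 1619 Pa.
Head loss h_f = ΔP/(ρg) = 1619/(905·9.81) = 0.182 m.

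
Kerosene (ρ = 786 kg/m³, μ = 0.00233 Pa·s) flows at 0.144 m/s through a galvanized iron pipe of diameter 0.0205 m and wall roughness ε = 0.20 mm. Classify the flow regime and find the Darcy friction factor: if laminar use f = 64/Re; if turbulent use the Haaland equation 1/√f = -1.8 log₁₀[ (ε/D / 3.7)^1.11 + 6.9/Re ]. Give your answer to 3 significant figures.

Re = ρVD/μ = 786·0.144·0.0205/0.00233 = 995.8.
Re < 2300 → laminar, so f = 64/Re = 0.06427 (roughness is irrelevant in laminar flow).

f ≈ 0.0643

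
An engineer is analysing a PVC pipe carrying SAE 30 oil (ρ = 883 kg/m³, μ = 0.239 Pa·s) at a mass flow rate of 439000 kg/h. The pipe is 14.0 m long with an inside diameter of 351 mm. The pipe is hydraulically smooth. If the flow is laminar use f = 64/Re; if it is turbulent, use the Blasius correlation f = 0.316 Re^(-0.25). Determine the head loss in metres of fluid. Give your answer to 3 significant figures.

ṁ = 439000 kg/h = 439000/3600 = 121.9 kg/s.
A = πD²/4 = π(0.351)²/4 = 0.09676 m²; mean velocity V = ṁ/(ρA) = 121.9/(883 · 0.09676) = 1.427 m/s.
Reynolds number Re = ρVD/μ = 883 · 1.427 · 0.351 / 0.239 = 1851.
Re < 2300 → laminar flow, so f = 64/Re = 64/1851 = 0.03458 (the turbulent correlation is not needed).
Darcy-Weisbach: ΔP = f(L/D)(ρV²/2) = 0.03458·(14/0.351)·(883·1.427²/2) = 0.03458·39.89·899.3 = 1240 Pa.
Head loss h_f = ΔP/(ρg) = 1240/(883·9.81) = 0.143 m.

h_f ≈ 0.143 m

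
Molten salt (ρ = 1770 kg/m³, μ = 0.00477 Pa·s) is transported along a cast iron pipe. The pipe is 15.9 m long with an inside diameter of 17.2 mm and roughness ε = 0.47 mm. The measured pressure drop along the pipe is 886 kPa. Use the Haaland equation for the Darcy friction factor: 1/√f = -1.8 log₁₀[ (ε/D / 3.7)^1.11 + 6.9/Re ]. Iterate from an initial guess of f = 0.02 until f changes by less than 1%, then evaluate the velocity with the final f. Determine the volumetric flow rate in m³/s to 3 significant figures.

Q ≈ 0.00102 m³/s

Rearranging Darcy-Weisbach: V = √(2·ΔP·D/(f·L·ρ)). With ε/D = 0.00047/0.0172 = 0.0273, iterate starting from f = 0.02:
  f = 0.02 → V = √(2·8.86e+05·0.0172/(0.02·15.9·1770)) = 7.359 m/s; Re = ρVD/μ = 4.697e+04; f → 0.05582
  f = 0.05582 → V = 4.405 m/s; Re = 2.811e+04; f → 0.05627
Converged (Δf/f < 1%). With the final f = 0.05627: V = √(2·8.86e+05·0.0172/(0.05627·15.9·1770)) = 4.387 m/s.
Q = V·A = 4.387·(π/4·0.0172²) = 0.001019 m³/s = 0.00102 m³/s.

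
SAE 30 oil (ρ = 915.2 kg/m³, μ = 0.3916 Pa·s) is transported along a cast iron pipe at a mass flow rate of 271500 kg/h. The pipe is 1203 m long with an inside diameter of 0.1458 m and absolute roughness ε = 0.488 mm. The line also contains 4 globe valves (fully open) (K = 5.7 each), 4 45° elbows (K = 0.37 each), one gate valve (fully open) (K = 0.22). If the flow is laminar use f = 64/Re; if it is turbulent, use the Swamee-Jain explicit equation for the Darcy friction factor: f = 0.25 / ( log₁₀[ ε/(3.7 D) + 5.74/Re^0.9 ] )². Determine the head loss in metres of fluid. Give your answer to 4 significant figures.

ṁ = 271500 kg/h = 271500/3600 = 75.42 kg/s.
A = πD²/4 = π(0.1458)²/4 = 0.0167 m²; mean velocity V = ṁ/(ρA) = 75.42/(915.2 · 0.0167) = 4.936 m/s.
Reynolds number Re = ρVD/μ = 915.2 · 4.936 · 0.1458 / 0.392 = 1682.
Re < 2300 → laminar flow, so f = 64/Re = 64/1682 = 0.03805 (the turbulent correlation is not needed).
Total minor-loss coefficient ΣK = 4·5.7 + 4·0.37 + 1·0.22 = 24.5.
ΔP = [f·L/D + ΣK]·(ρV²/2) = [0.03805·1203/0.1458 + 24.5]·(915.2·4.936²/2) = [314 + 24.5]·1.115e+04 = 3.773e+06 Pa.
Head loss h_f = ΔP/(ρg) = 3.773e+06/(915.2·9.81) = 420.3 m.

h_f ≈ 420.3 m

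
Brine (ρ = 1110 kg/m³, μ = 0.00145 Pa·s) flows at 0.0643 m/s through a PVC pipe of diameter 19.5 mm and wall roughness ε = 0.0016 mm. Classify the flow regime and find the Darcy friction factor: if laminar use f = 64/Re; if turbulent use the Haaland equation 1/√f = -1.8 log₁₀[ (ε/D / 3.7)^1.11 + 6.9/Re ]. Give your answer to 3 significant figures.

f ≈ 0.0667

Re = ρVD/μ = 1110·0.0643·0.0195/0.00145 = 959.8.
Re < 2300 → laminar, so f = 64/Re = 0.06668 (roughness is irrelevant in laminar flow).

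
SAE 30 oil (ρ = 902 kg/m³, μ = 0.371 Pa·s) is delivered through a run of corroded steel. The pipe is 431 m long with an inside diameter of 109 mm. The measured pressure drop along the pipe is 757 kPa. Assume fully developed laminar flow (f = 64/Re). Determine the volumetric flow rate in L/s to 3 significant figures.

For laminar flow, f = 64/Re with Re = ρVD/μ, so Darcy-Weisbach reduces to ΔP = 32μLV/D². Solving for V: V = ΔP·D²/(32μL) = 7.57e+05·(0.109)²/(32·0.371·431) = 1.758 m/s.
Check: Re = ρVD/μ = 902·1.758·0.109/0.371 = 465.8 < 2300, so the laminar assumption holds.
Q = V·A = 1.758·(π/4·0.109²) = 0.0164 m³/s = 16.4 L/s.

Q ≈ 16.4 L/s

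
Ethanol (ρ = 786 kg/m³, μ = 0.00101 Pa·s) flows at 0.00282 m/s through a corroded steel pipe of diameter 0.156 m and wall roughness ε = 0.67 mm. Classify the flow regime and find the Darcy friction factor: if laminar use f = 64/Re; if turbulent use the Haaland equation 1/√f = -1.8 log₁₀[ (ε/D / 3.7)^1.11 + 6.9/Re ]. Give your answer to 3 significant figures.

Re = ρVD/μ = 786·0.00282·0.156/0.00101 = 342.4.
Re < 2300 → laminar, so f = 64/Re = 0.1869 (roughness is irrelevant in laminar flow).

f ≈ 0.187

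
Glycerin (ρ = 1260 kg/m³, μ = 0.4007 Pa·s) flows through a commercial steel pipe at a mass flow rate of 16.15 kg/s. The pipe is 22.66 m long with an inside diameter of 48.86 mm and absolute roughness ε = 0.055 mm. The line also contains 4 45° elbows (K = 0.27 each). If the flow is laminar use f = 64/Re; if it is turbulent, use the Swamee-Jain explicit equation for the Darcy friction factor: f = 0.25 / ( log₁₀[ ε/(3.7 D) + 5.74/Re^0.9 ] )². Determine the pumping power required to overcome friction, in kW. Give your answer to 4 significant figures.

A = πD²/4 = π(0.04886)²/4 = 0.001875 m²; mean velocity V = ṁ/(ρA) = 16.15/(1260 · 0.001875) = 6.836 m/s.
Reynolds number Re = ρVD/μ = 1260 · 6.836 · 0.04886 / 0.401 = 1050.
Re < 2300 → laminar flow, so f = 64/Re = 64/1050 = 0.06094 (the turbulent correlation is not needed).
Total minor-loss coefficient ΣK = 4·0.27 = 1.08.
ΔP = [f·L/D + ΣK]·(ρV²/2) = [0.06094·22.66/0.04886 + 1.08]·(1260·6.836²/2) = [28.26 + 1.08]·2.944e+04 = 8.638e+05 Pa.
Q = ṁ/ρ = 16.15/1260 = 0.01282 m³/s.
Pumping power P = QΔP = 0.01282·8.638e+05 = 11072 W = 11.07 kW.

P ≈ 11.07 kW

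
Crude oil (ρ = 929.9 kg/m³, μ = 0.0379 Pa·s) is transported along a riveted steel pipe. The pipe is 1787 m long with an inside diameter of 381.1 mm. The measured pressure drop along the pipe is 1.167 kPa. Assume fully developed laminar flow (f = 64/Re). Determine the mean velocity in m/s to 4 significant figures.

For laminar flow, f = 64/Re with Re = ρVD/μ, so Darcy-Weisbach reduces to ΔP = 32μLV/D². Solving for V: V = ΔP·D²/(32μL) = 1167·(0.3811)²/(32·0.0379·1787) = 0.07821 m/s.
Check: Re = ρVD/μ = 929.9·0.07821·0.3811/0.0379 = 731.3 < 2300, so the laminar assumption holds.

V ≈ 0.07821 m/s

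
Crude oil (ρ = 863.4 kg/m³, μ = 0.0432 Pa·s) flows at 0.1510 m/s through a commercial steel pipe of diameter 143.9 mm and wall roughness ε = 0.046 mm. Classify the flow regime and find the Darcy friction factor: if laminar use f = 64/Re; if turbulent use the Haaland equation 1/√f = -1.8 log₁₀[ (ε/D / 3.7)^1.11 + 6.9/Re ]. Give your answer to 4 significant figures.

Re = ρVD/μ = 863.4·0.151·0.1439/0.0432 = 434.3.
Re < 2300 → laminar, so f = 64/Re = 0.1474 (roughness is irrelevant in laminar flow).

f ≈ 0.1474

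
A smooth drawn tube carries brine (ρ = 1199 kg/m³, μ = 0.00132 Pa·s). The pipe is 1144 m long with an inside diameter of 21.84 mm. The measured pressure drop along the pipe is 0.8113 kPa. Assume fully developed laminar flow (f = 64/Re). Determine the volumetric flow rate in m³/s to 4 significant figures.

Q ≈ 3.000×10^-6 m³/s

For laminar flow, f = 64/Re with Re = ρVD/μ, so Darcy-Weisbach reduces to ΔP = 32μLV/D². Solving for V: V = ΔP·D²/(32μL) = 811.3·(0.02184)²/(32·0.00132·1144) = 0.008008 m/s.
Check: Re = ρVD/μ = 1199·0.008008·0.02184/0.00132 = 158.9 < 2300, so the laminar assumption holds.
Q = V·A = 0.008008·(π/4·0.02184²) = 3e-06 m³/s = 3.000×10^-6 m³/s.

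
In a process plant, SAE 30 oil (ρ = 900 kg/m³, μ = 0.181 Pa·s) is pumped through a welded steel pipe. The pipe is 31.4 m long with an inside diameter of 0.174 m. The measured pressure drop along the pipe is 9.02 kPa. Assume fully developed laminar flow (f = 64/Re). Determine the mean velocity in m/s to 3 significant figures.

For laminar flow, f = 64/Re with Re = ρVD/μ, so Darcy-Weisbach reduces to ΔP = 32μLV/D². Solving for V: V = ΔP·D²/(32μL) = 9020·(0.174)²/(32·0.181·31.4) = 1.502 m/s.
Check: Re = ρVD/μ = 900·1.502·0.174/0.181 = 1299 < 2300, so the laminar assumption holds.

V ≈ 1.50 m/s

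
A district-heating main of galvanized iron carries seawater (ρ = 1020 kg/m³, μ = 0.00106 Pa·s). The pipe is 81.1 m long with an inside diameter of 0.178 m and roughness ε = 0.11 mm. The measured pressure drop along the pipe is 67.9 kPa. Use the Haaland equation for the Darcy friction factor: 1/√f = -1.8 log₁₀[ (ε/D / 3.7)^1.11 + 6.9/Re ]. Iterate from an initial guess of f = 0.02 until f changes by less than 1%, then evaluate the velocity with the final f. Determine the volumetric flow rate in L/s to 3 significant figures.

Q ≈ 100 L/s

Rearranging Darcy-Weisbach: V = √(2·ΔP·D/(f·L·ρ)). With ε/D = 0.00011/0.178 = 0.000618, iterate starting from f = 0.02:
  f = 0.02 → V = √(2·6.79e+04·0.178/(0.02·81.1·1020)) = 3.822 m/s; Re = ρVD/μ = 6.547e+05; f → 0.01812
  f = 0.01812 → V = 4.015 m/s; Re = 6.878e+05; f → 0.0181
Converged (Δf/f < 1%). With the final f = 0.0181: V = √(2·6.79e+04·0.178/(0.0181·81.1·1020)) = 4.018 m/s.
Q = V·A = 4.018·(π/4·0.178²) = 0.09999 m³/s = 100 L/s.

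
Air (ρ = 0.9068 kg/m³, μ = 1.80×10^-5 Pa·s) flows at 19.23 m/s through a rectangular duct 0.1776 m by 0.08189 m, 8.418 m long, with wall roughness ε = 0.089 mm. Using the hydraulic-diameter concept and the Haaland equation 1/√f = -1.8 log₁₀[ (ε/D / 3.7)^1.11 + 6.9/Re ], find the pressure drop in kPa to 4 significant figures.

Hydraulic diameter D_h = 4A/P = 4·(0.1776·0.08189)/(2·(0.1776+0.08189)) = 0.05817/0.519 = 0.1121 m.
Re = ρVD_h/μ = 0.9068·19.23·0.1121/1.8e-05 = 1.086e+05.
ε/D_h = 8.9e-05/0.1121 = 0.000794; Haaland gives 1/√f = -1.8 log₁₀[8.47e-05+6.35e-05] = 6.892, so f = 0.02105.
ΔP = f(L/D_h)(ρV²/2) = 0.02105·8.418/0.1121·167.7 = 265.1 Pa.
ΔP = 0.2651 kPa.

ΔP ≈ 0.2651 kPa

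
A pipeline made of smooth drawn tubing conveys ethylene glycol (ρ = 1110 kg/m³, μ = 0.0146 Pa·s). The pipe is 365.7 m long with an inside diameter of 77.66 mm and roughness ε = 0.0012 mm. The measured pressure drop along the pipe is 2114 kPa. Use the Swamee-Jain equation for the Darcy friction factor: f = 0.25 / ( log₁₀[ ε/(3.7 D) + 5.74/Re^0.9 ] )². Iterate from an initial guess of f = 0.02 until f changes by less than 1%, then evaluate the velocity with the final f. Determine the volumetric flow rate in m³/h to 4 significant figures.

Q ≈ 102.2 m³/h

Rearranging Darcy-Weisbach: V = √(2·ΔP·D/(f·L·ρ)). With ε/D = 1.2e-06/0.07766 = 1.55e-05, iterate starting from f = 0.02:
  f = 0.02 → V = √(2·2.114e+06·0.07766/(0.02·365.7·1110)) = 6.36 m/s; Re = ρVD/μ = 3.755e+04; f → 0.02222
  f = 0.02222 → V = 6.033 m/s; Re = 3.562e+04; f → 0.02249
  f = 0.02249 → V = 5.997 m/s; Re = 3.541e+04; f → 0.02253
Converged (Δf/f < 1%). With the final f = 0.02253: V = √(2·2.114e+06·0.07766/(0.02253·365.7·1110)) = 5.992 m/s.
Q = V·A = 5.992·(π/4·0.07766²) = 0.02838 m³/s = 102.2 m³/h.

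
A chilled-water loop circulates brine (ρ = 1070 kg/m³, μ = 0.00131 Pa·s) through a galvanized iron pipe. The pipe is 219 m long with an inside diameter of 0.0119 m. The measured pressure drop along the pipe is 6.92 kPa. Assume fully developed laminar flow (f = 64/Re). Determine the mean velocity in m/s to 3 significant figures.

For laminar flow, f = 64/Re with Re = ρVD/μ, so Darcy-Weisbach reduces to ΔP = 32μLV/D². Solving for V: V = ΔP·D²/(32μL) = 6920·(0.0119)²/(32·0.00131·219) = 0.1067 m/s.
Check: Re = ρVD/μ = 1070·0.1067·0.0119/0.00131 = 1038 < 2300, so the laminar assumption holds.

V ≈ 0.107 m/s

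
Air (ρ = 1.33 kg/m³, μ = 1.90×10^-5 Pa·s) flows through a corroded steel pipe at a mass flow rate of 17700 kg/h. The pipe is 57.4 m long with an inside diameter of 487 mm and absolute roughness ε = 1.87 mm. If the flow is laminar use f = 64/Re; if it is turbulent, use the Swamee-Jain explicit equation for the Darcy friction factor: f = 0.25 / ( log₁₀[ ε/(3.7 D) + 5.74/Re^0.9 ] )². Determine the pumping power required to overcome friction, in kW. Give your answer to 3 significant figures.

P ≈ 3.23 kW

ṁ = 17700 kg/h = 17700/3600 = 4.917 kg/s.
A = πD²/4 = π(0.487)²/4 = 0.1863 m²; mean velocity V = ṁ/(ρA) = 4.917/(1.33 · 0.1863) = 19.85 m/s.
Reynolds number Re = ρVD/μ = 1.33 · 19.85 · 0.487 / 1.9e-05 = 6.765e+05.
Re > 4000 → turbulent. Relative roughness ε/D = 0.00187/0.487 = 0.00384. Swamee-Jain: f = 0.25/(log₁₀[0.00384/3.7 + 5.74/6.765e+05^0.9])² = 0.25/(log₁₀[0.00104 + 3.25e-05])² = 0.25/(-2.971)² = 0.02833.
Darcy-Weisbach: ΔP = f(L/D)(ρV²/2) = 0.02833·(57.4/0.487)·(1.33·19.85²/2) = 0.02833·117.9·261.9 = 874.6 Pa.
Q = ṁ/ρ = 4.917/1.33 = 3.697 m³/s.
Pumping power P = QΔP = 3.697·874.6 = 3233 W = 3.23 kW.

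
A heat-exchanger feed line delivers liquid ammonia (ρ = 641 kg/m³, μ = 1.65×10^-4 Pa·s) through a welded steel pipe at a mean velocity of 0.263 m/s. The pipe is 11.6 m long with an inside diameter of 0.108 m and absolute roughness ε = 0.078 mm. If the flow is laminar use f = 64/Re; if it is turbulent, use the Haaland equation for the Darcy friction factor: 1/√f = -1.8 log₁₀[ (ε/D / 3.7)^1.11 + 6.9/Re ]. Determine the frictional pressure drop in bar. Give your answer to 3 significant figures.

ΔP ≈ 4.94×10^-4 bar

Reynolds number Re = ρVD/μ = 641 · 0.263 · 0.108 / 0.000165 = 1.103e+05.
Re > 4000 → turbulent. Relative roughness ε/D = 7.8e-05/0.108 = 0.000722. Haaland: 1/√f = -1.8 log₁₀[(0.000722/3.7)^1.11 + 6.9/1.103e+05] = -1.8 log₁₀[7.63e-05 + 6.25e-05] = 6.944, so f = 0.02074.
Darcy-Weisbach: ΔP = f(L/D)(ρV²/2) = 0.02074·(11.6/0.108)·(641·0.263²/2) = 0.02074·107.4·22.17 = 49.39 Pa.
ΔP = 49.39 Pa = 4.94×10^-4 bar.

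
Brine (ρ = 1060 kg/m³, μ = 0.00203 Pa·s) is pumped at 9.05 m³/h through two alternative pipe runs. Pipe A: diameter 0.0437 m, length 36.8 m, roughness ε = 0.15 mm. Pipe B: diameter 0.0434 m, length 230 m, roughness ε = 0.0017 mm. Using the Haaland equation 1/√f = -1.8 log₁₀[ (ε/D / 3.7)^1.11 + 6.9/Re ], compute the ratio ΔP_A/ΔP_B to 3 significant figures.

Pipe A: V = Q/A = 0.002514/0.0015 = 1.676 m/s; Re = 3.825e+04; ε/D = 0.00343; Haaland → f = 0.02988; ΔP_A = f(L/D)(ρV²/2) = 3.746e+04 Pa.
Pipe B: V = Q/A = 0.002514/0.001479 = 1.699 m/s; Re = 3.851e+04; ε/D = 3.92e-05; Haaland → f = 0.02207; ΔP_B = f(L/D)(ρV²/2) = 1.79e+05 Pa.
ΔP_A/ΔP_B = 3.746e+04/1.79e+05 = 0.209.

ΔP_A/ΔP_B ≈ 0.209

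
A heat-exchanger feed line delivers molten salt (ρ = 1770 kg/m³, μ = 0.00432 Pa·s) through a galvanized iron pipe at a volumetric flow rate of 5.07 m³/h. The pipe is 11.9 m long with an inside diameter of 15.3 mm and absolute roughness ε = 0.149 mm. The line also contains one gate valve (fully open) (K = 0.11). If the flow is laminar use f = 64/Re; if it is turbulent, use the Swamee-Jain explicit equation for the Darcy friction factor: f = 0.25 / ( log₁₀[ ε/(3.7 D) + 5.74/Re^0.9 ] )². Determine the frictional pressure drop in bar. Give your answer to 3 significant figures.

Q = 5.07 m³/h = 5.07/3600 = 0.001408 m³/s.
Cross-sectional area A = πD²/4 = π(0.0153)²/4 = 0.0001839 m²; mean velocity V = Q/A = 0.001408/0.0001839 = 7.66 m/s.
Reynolds number Re = ρVD/μ = 1770 · 7.66 · 0.0153 / 0.00432 = 4.802e+04.
Re > 4000 → turbulent. Relative roughness ε/D = 0.000149/0.0153 = 0.00974. Swamee-Jain: f = 0.25/(log₁₀[0.00974/3.7 + 5.74/4.802e+04^0.9])² = 0.25/(log₁₀[0.00263 + 0.000351])² = 0.25/(-2.525)² = 0.0392.
Total minor-loss coefficient ΣK = 1·0.11 = 0.11.
ΔP = [f·L/D + ΣK]·(ρV²/2) = [0.0392·11.9/0.0153 + 0.11]·(1770·7.66²/2) = [30.49 + 0.11]·5.193e+04 = 1.589e+06 Pa.
ΔP = 1.589e+06 Pa = 15.9 bar.

ΔP ≈ 15.9 bar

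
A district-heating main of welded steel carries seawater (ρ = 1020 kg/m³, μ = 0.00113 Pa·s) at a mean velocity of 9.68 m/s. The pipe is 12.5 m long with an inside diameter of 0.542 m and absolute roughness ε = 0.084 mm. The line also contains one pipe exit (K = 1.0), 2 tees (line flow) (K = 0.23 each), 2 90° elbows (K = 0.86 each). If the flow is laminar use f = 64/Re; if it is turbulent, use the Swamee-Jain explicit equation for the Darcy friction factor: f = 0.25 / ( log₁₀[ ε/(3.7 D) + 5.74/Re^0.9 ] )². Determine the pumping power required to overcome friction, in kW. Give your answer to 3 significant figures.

Reynolds number Re = ρVD/μ = 1020 · 9.68 · 0.542 / 0.00113 = 4.736e+06.
Re > 4000 → turbulent. Relative roughness ε/D = 8.4e-05/0.542 = 0.000155. Swamee-Jain: f = 0.25/(log₁₀[0.000155/3.7 + 5.74/4.736e+06^0.9])² = 0.25/(log₁₀[4.19e-05 + 5.64e-06])² = 0.25/(-4.323)² = 0.01338.
Total minor-loss coefficient ΣK = 1·1 + 2·0.23 + 2·0.86 = 3.18.
ΔP = [f·L/D + ΣK]·(ρV²/2) = [0.01338·12.5/0.542 + 3.18]·(1020·9.68²/2) = [0.3085 + 3.18]·4.779e+04 = 1.667e+05 Pa.
Q = V·A = 9.68·0.2307 = 2.233 m³/s.
Pumping power P = QΔP = 2.233·1.667e+05 = 372300 W = 372 kW.

P ≈ 372 kW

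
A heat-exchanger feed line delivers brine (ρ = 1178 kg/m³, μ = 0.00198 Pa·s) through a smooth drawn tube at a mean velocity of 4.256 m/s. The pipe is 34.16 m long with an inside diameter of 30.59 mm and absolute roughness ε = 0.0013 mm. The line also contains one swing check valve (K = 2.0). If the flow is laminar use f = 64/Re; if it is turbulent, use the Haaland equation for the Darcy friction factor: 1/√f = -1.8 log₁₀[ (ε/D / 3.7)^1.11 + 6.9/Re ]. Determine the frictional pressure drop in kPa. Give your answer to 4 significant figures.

Reynolds number Re = ρVD/μ = 1178 · 4.256 · 0.03059 / 0.00198 = 7.746e+04.
Re > 4000 → turbulent. Relative roughness ε/D = 1.3e-06/0.03059 = 4.25e-05. Haaland: 1/√f = -1.8 log₁₀[(4.25e-05/3.7)^1.11 + 6.9/7.746e+04] = -1.8 log₁₀[3.29e-06 + 8.91e-05] = 7.262, so f = 0.01896.
Total minor-loss coefficient ΣK = 1·2 = 2.
ΔP = [f·L/D + ΣK]·(ρV²/2) = [0.01896·34.16/0.03059 + 2]·(1178·4.256²/2) = [21.17 + 2]·1.067e+04 = 2.472e+05 Pa.
ΔP = 2.472e+05 Pa = 247.2 kPa.

ΔP ≈ 247.2 kPa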